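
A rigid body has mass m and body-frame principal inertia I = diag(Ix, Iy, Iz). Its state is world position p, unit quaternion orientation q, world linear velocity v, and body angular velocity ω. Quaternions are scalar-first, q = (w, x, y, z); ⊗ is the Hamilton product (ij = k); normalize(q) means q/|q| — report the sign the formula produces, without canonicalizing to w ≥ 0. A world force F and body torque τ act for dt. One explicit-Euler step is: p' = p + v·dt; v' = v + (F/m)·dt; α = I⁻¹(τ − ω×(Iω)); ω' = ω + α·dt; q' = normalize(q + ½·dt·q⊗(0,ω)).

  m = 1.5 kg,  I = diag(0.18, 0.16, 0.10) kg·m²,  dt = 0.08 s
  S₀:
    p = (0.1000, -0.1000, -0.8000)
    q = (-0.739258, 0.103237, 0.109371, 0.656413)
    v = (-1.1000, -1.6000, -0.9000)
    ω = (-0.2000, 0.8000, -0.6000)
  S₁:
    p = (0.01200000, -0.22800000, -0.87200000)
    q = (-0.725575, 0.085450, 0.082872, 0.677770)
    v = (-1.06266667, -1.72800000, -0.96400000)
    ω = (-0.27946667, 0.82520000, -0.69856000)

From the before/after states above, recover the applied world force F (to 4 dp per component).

Δv = v₁−v₀ = (0.03733333, -0.12800000, -0.06400000)
m·(v₁−v₀)/dt = (0.7000, -2.4000, -1.2000)

F = (0.7000, -2.4000, -1.2000)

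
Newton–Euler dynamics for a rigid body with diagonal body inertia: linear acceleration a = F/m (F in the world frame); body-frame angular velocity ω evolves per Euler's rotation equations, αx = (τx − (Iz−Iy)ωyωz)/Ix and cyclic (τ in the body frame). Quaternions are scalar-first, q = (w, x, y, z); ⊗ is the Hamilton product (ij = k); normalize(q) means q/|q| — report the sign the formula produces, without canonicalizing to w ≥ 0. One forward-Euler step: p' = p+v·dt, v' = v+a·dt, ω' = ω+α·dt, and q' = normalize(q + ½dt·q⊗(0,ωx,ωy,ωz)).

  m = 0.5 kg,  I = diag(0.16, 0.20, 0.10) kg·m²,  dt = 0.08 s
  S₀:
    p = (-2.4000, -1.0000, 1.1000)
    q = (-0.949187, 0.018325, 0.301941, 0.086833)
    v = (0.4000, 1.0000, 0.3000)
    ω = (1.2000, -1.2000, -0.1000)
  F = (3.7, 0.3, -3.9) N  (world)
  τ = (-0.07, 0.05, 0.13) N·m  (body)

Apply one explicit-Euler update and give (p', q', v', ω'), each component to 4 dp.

p' = p + v·dt = (-2.3680, -0.9200, 1.1240)
v + (F/m)dt = (0.9920, 1.0480, -0.3240)
ω×(Iω) gyroscopic = (-0.0120, -0.0072, -0.0576)
α = I⁻¹(τ − ω×Iω) = (-0.3625, 0.2860, 1.8760)
ω' = ω + α·dt = (1.1710, -1.1771, 0.0501)
Hamilton product q⊗(0,ω) = (0.3490225, -1.0650189, 1.2450565, -0.2894005)
q + ½dt·q⊗(0,ω), renormalized = (-0.9331, -0.0242, 0.3509, 0.0751)

p' = (-2.3680, -0.9200, 1.1240)
q' = (-0.9331, -0.0242, 0.3509, 0.0751)
v' = (0.9920, 1.0480, -0.3240)
ω' = (1.1710, -1.1771, 0.0501)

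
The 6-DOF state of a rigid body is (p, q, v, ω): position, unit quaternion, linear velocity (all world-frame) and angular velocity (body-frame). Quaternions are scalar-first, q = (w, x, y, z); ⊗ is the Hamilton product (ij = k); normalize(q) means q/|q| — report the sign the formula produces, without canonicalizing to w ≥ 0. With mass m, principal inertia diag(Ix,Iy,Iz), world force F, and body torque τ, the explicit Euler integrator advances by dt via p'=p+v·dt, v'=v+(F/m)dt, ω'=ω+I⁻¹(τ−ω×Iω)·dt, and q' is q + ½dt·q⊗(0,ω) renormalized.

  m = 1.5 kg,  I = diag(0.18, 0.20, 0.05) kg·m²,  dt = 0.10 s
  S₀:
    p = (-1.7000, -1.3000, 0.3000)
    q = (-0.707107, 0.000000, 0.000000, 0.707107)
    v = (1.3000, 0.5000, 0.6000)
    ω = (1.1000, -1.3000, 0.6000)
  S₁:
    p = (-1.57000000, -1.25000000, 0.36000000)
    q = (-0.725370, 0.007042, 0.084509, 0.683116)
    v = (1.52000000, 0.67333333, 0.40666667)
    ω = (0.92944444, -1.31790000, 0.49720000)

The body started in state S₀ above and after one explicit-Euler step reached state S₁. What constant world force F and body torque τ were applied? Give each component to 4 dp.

v₁ − v₀ = (0.22000000, 0.17333333, -0.19333333)
m·(v₁−v₀)/dt = (3.3000, 2.6000, -2.9000)
rate change Δω = (-0.17055556, -0.01790000, -0.10280000)
precession coupling = (0.1170, 0.0858, -0.0286)
τ = I·(Δω/dt) + ω₀×(Iω₀) = (-0.1900, 0.0500, -0.0800)

F = (3.3000, 2.6000, -2.9000)
τ = (-0.1900, 0.0500, -0.0800)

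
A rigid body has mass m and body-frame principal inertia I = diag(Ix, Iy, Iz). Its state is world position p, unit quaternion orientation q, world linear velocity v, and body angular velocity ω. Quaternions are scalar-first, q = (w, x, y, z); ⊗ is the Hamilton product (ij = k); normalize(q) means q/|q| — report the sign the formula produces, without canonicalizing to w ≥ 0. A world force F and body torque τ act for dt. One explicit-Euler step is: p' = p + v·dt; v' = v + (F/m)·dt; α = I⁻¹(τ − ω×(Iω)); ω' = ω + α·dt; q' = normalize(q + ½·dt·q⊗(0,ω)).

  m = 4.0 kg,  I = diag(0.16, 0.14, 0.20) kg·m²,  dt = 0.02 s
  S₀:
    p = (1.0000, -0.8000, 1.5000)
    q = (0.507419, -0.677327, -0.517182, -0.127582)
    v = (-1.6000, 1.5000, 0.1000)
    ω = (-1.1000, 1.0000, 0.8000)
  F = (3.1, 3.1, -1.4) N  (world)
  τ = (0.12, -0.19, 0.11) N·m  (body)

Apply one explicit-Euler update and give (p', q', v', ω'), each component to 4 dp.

new position p' = (0.9680, -0.7700, 1.5020)
v + (F/m)dt = (-1.5845, 1.5155, 0.0930)
precession coupling ω×(Iω) = (0.0480, 0.0352, 0.0220)
α = I⁻¹(τ − ω×Iω) = (0.4500, -1.6086, 0.4400)
new body rate ω' = (-1.0910, 0.9678, 0.8088)
Hamilton product q⊗(0,ω) = (-0.1258121, -0.8443245, 1.1896208, -0.8402920)
updated quaternion q' = (0.5061, -0.6857, -0.5052, -0.1360)

p' = (0.9680, -0.7700, 1.5020)
q' = (0.5061, -0.6857, -0.5052, -0.1360)
v' = (-1.5845, 1.5155, 0.0930)
ω' = (-1.0910, 0.9678, 0.8088)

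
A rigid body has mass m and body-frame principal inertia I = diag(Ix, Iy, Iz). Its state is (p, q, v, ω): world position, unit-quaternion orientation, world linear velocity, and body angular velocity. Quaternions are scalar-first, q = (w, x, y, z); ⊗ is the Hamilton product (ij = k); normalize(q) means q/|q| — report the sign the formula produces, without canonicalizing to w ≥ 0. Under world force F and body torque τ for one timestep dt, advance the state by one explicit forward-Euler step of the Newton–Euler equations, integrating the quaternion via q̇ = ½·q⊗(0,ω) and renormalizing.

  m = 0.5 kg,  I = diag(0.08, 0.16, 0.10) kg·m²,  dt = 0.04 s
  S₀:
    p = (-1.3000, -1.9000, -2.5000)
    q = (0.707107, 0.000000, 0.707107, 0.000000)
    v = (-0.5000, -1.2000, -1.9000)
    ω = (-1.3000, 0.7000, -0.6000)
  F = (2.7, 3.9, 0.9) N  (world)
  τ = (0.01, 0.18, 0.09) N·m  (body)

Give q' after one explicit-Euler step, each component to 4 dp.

q' = (0.6969, -0.0269, 0.7166, 0.0099)

Hamilton product q⊗(0,ω) = (-0.4949749, -1.3435033, 0.4949749, 0.4949749)
q + ½dt·q⊗(0,ω), renormalized = (0.6969, -0.0269, 0.7166, 0.0099)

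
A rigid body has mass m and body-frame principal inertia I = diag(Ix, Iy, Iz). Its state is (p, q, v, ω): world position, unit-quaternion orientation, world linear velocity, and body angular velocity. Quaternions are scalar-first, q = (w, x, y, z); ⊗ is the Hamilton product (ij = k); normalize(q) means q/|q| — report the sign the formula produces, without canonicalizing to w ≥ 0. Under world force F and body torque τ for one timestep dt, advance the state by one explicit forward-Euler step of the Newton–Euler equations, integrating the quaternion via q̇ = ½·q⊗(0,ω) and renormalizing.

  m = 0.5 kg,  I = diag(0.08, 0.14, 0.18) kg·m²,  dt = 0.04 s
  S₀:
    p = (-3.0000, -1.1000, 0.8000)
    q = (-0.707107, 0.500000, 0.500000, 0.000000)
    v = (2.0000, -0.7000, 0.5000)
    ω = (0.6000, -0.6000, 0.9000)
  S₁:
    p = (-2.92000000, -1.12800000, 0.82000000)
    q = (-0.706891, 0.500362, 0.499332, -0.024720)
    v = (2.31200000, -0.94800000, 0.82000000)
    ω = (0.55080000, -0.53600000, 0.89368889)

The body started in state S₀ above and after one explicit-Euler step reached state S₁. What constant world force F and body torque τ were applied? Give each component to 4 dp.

ω₁ − ω₀ = (-0.04920000, 0.06400000, -0.00631111)
gyro term ω₀×Iω₀ = (-0.0216, -0.0540, -0.0216)
applied torque τ = (-0.1200, 0.1700, -0.0500)
velocity change Δv = (0.31200000, -0.24800000, 0.32000000)
m·(v₁−v₀)/dt = (3.9000, -3.1000, 4.0000)

F = (3.9000, -3.1000, 4.0000)
τ = (-0.1200, 0.1700, -0.0500)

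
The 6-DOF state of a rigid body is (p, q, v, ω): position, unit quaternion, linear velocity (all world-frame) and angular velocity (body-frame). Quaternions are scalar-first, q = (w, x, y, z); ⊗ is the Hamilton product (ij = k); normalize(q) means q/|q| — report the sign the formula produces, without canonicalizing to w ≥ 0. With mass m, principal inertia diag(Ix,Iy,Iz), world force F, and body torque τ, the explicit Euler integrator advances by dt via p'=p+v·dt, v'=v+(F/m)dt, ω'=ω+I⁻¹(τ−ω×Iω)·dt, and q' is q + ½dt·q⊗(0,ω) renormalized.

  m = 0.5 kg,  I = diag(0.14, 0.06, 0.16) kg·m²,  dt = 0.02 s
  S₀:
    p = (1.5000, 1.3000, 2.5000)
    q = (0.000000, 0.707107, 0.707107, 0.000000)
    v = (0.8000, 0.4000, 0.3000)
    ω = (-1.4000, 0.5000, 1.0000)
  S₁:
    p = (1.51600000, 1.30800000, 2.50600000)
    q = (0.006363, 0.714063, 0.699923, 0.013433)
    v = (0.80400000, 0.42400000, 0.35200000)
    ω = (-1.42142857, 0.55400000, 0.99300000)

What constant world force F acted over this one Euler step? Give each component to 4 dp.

velocity change Δv = (0.00400000, 0.02400000, 0.05200000)
applied force F = (0.1000, 0.6000, 1.3000)

F = (0.1000, 0.6000, 1.3000)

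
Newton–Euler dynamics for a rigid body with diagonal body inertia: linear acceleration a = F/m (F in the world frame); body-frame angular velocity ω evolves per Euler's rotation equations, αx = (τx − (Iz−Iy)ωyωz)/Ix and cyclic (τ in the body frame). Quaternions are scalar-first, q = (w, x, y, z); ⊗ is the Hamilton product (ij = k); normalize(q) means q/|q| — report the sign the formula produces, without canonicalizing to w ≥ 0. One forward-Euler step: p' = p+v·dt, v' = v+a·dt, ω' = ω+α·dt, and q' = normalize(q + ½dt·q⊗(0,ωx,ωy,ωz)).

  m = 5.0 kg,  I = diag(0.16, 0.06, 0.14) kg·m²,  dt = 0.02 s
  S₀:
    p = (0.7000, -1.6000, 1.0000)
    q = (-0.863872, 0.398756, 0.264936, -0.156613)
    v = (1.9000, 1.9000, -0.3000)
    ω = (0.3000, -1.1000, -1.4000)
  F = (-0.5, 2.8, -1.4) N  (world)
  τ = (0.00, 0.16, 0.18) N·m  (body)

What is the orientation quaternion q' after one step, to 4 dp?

q' = (-0.8642, 0.3907, 0.2795, -0.1497)

q⊗(0,ω) = (-0.0474554, -0.8023463, 1.4615337, 0.6913084)
q' = normalize(q + ½dt·q⊗(0,ω)) = (-0.8642, 0.3907, 0.2795, -0.1497)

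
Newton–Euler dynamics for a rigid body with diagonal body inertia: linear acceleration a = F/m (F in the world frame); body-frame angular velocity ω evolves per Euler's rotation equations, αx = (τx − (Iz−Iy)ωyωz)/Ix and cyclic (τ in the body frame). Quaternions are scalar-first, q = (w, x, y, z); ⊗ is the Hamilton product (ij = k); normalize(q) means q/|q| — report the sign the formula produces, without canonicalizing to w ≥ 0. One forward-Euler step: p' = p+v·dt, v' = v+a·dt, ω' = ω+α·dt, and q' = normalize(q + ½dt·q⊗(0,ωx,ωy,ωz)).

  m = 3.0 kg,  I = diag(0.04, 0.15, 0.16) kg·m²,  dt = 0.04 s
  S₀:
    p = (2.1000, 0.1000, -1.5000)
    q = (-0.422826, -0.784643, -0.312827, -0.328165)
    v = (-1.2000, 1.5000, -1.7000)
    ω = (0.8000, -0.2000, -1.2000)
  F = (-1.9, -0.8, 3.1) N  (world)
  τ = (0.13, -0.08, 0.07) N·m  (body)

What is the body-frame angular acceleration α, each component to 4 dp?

gyro term ω×Iω = (0.0024, 0.1152, -0.0176)
α = I⁻¹(τ − ω×Iω) = (3.1900, -1.3013, 0.5475)

α = (3.1900, -1.3013, 0.5475)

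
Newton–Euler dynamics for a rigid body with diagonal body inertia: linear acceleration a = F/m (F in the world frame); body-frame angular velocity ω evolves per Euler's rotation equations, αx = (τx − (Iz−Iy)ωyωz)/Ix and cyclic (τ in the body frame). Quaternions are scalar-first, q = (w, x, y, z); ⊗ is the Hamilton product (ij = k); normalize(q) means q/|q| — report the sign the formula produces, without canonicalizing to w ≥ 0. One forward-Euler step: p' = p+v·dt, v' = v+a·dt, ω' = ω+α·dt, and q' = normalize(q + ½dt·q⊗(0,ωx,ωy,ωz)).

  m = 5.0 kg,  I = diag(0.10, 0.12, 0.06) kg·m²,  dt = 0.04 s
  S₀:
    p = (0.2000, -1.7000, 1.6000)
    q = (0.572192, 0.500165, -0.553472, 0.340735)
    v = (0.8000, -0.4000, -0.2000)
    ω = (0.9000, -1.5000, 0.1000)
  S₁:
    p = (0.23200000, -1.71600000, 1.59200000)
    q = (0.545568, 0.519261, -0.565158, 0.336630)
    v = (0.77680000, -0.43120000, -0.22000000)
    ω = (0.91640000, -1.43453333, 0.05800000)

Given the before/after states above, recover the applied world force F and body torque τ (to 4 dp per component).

Δv = v₁−v₀ = (-0.02320000, -0.03120000, -0.02000000)
F = m·Δv/dt = (-2.9000, -3.9000, -2.5000)
ω₁ − ω₀ = (0.01640000, 0.06546667, -0.04200000)
applied torque τ = (0.0500, 0.2000, -0.0900)

F = (-2.9000, -3.9000, -2.5000)
τ = (0.0500, 0.2000, -0.0900)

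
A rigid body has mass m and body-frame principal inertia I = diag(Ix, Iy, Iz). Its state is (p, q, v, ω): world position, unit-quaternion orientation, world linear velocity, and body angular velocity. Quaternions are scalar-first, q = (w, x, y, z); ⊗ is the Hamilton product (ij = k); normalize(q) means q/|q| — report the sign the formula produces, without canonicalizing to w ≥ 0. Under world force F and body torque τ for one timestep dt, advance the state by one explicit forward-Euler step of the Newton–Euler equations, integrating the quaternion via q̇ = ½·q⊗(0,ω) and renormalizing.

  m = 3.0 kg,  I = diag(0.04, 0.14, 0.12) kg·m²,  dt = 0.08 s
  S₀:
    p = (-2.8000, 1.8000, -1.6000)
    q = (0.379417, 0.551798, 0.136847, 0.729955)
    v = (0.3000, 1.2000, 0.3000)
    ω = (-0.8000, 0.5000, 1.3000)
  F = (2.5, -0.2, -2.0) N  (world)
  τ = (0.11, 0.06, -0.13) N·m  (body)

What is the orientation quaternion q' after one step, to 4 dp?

q' = (0.3556, 0.5311, 0.0922, 0.7635)

2q̇ = q⊗(0,ω) = (-0.5759266, -0.4906100, -1.1115929, 0.8786187)
q' = normalize(q + ½dt·q⊗(0,ω)) = (0.3556, 0.5311, 0.0922, 0.7635)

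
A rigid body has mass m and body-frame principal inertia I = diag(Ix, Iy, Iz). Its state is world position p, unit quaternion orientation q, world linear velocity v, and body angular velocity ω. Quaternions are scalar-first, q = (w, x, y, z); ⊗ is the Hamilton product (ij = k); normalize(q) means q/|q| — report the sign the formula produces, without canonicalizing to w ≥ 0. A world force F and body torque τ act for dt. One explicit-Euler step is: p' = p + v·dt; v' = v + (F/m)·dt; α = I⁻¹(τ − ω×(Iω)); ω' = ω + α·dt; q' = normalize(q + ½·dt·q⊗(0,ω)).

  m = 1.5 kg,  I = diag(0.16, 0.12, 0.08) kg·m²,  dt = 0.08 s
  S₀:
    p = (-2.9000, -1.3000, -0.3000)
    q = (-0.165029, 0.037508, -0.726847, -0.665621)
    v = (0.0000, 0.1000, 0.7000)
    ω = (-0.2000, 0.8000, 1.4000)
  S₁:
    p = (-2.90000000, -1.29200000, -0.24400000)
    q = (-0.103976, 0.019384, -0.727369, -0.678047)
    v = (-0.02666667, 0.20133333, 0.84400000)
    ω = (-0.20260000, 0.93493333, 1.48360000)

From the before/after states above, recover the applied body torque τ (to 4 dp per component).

ω₁ − ω₀ = (-0.00260000, 0.13493333, 0.08360000)
applied torque τ = (-0.0500, 0.1800, 0.0900)

τ = (-0.0500, 0.1800, 0.0900)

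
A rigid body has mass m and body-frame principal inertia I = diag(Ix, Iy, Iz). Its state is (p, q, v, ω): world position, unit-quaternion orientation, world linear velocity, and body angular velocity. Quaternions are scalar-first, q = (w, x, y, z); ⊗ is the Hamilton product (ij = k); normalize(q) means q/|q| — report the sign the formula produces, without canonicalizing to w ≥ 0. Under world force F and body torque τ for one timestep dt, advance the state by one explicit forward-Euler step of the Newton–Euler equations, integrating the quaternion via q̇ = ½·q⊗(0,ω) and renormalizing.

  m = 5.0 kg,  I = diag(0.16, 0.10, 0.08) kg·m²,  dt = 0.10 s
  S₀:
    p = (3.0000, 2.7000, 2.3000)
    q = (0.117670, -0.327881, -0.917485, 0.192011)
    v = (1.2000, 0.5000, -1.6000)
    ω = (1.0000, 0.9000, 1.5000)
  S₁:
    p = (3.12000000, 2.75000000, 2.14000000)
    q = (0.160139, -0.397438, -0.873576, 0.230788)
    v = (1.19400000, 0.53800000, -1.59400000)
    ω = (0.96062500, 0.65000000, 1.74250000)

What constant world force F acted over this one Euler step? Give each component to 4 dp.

v₁ − v₀ = (-0.00600000, 0.03800000, 0.00600000)
F = m·Δv/dt = (-0.3000, 1.9000, 0.3000)

F = (-0.3000, 1.9000, 0.3000)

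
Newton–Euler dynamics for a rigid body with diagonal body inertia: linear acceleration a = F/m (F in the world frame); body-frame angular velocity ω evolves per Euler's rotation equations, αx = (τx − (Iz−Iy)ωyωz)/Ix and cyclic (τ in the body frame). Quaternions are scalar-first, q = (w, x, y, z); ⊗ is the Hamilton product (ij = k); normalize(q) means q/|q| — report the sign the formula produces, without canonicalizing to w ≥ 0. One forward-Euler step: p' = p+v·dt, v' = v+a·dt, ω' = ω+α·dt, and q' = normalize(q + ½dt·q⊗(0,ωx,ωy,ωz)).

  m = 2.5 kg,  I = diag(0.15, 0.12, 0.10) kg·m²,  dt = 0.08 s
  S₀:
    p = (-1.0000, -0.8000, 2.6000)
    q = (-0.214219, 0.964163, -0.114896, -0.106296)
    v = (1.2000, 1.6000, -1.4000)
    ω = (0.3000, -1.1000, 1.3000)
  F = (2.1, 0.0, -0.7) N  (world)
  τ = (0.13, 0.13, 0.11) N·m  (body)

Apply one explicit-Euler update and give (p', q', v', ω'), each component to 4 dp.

p' = (-0.9040, -0.6720, 2.4880)
q' = (-0.2248, 0.9487, -0.1565, -0.1581)
v' = (1.2672, 1.6000, -1.4224)
ω' = (0.3541, -1.0263, 1.3801)

ω×(Iω) gyroscopic = (0.0286, 0.0195, 0.0099)
α = I⁻¹(τ − ω×Iω) = (0.6760, 0.9208, 1.0010)
ω + α·dt = (0.3541, -1.0263, 1.3801)
2q̇ = q⊗(0,ω) = (-0.2774497, -0.3305561, -1.0496598, -1.3045952)
updated quaternion q' = (-0.2248, 0.9487, -0.1565, -0.1581)
new position p' = (-0.9040, -0.6720, 2.4880)
v + (F/m)dt = (1.2672, 1.6000, -1.4224)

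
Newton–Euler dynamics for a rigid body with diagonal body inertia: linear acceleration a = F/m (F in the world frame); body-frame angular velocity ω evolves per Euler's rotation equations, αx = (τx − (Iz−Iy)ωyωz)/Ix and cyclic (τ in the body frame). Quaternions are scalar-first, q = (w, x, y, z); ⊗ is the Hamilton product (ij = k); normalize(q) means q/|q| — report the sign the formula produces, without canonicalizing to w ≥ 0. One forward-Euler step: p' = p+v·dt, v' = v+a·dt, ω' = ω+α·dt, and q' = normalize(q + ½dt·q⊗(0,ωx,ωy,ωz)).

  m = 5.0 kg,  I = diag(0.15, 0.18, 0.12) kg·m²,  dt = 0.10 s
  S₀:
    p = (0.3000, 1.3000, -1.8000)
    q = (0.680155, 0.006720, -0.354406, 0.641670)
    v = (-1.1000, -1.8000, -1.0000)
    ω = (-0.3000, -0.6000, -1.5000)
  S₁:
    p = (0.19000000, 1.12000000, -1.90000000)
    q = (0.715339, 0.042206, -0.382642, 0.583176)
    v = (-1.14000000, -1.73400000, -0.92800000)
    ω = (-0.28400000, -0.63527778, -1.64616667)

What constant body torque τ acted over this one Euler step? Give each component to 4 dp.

τ = (-0.0300, -0.0500, -0.1700)

Δω = ω₁−ω₀ = (0.01600000, -0.03527778, -0.14616667)
gyro term ω₀×Iω₀ = (-0.0540, 0.0135, 0.0054)
τ = I·(Δω/dt) + ω₀×(Iω₀) = (-0.0300, -0.0500, -0.1700)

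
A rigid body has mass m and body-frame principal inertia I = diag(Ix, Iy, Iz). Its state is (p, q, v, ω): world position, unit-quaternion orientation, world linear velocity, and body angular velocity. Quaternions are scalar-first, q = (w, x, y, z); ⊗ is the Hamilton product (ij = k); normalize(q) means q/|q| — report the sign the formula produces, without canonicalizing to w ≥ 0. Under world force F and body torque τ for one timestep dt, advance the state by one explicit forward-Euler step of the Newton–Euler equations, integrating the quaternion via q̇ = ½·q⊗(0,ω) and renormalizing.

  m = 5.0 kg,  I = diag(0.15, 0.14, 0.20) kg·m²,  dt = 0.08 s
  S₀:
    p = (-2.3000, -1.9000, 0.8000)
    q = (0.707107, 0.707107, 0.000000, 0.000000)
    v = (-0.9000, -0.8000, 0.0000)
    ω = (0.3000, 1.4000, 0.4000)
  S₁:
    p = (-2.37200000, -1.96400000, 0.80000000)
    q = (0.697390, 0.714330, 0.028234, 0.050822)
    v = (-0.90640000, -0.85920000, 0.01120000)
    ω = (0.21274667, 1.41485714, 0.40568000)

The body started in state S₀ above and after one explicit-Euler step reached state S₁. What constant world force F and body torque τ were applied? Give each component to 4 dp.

F = (-0.4000, -3.7000, 0.7000)
τ = (-0.1300, 0.0200, 0.0100)

Δω = ω₁−ω₀ = (-0.08725333, 0.01485714, 0.00568000)
applied torque τ = (-0.1300, 0.0200, 0.0100)
velocity change Δv = (-0.00640000, -0.05920000, 0.01120000)
applied force F = (-0.4000, -3.7000, 0.7000)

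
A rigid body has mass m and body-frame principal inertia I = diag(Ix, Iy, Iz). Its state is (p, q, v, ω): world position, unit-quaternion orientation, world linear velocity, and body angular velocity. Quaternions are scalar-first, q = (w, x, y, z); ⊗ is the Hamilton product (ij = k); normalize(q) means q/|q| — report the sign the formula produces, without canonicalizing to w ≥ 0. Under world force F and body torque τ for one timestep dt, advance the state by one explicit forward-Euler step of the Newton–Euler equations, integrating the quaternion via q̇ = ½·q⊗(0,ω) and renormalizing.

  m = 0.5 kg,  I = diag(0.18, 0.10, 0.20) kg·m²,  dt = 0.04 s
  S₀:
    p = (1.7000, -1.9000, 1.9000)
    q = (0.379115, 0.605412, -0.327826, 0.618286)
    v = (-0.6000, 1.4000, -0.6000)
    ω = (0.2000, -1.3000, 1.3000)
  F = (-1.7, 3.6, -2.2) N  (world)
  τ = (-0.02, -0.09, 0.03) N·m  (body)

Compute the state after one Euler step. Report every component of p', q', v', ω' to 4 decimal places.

p' = (1.6760, -1.8440, 1.8760)
q' = (0.3519, 0.6141, -0.3507, 0.6133)
v' = (-0.7360, 1.6880, -0.7760)
ω' = (0.2331, -1.3339, 1.3018)

a = F/m = (-3.4000, 7.2000, -4.4000)
p + v·dt = (1.6760, -1.8440, 1.8760)
v' = v + a·dt = (-0.7360, 1.6880, -0.7760)
ω×(Iω) gyroscopic = (-0.1690, -0.0052, 0.0208)
angular accel α = (0.8278, -0.8480, 0.0460)
ω + α·dt = (0.2331, -1.3339, 1.3018)
2q̇ = q⊗(0,ω) = (-1.3510280, 0.4534210, -1.1562279, -0.2286209)
updated quaternion q' = (0.3519, 0.6141, -0.3507, 0.6133)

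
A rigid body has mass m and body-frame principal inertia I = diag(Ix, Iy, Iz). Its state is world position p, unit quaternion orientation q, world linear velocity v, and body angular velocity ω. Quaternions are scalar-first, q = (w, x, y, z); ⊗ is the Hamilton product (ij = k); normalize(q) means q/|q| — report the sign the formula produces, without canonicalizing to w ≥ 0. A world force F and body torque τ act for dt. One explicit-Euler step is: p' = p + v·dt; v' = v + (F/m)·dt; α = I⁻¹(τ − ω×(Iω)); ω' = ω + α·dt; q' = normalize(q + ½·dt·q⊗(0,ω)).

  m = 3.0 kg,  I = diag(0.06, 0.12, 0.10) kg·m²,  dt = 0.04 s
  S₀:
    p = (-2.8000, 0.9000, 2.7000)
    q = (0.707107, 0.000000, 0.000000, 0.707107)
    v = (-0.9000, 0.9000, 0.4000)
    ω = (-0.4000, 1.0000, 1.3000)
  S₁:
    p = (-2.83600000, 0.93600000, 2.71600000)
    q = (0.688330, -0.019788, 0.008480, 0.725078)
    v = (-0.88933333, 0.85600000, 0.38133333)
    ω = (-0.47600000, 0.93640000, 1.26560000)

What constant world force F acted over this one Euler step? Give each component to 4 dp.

Δv = v₁−v₀ = (0.01066667, -0.04400000, -0.01866667)
F = m·Δv/dt = (0.8000, -3.3000, -1.4000)

F = (0.8000, -3.3000, -1.4000)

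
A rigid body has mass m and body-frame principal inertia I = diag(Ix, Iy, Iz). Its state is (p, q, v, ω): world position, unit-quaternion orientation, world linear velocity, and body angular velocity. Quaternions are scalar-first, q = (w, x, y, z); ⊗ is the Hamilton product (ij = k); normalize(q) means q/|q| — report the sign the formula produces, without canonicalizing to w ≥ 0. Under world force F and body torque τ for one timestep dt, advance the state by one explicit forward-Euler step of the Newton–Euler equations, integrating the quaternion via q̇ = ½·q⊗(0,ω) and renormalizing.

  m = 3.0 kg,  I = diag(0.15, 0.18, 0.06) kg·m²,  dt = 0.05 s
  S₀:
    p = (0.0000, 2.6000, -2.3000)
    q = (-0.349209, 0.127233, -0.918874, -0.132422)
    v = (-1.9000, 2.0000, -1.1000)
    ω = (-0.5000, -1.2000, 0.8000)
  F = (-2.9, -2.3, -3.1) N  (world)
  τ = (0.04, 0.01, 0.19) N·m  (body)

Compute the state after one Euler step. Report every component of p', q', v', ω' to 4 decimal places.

linear accel F/m = (-0.9667, -0.7667, -1.0333)
new position p' = (-0.0950, 2.7000, -2.3550)
new velocity v' = (-1.9483, 1.9617, -1.1517)
precession coupling ω×(Iω) = (0.1152, -0.0360, 0.0180)
α = I⁻¹(τ − ω×Iω) = (-0.5013, 0.2556, 2.8667)
ω + α·dt = (-0.5251, -1.1872, 0.9433)
Hamilton product q⊗(0,ω) = (-0.9330947, -0.7194011, 0.3834754, -0.8914838)
q' = normalize(q + ½dt·q⊗(0,ω)) = (-0.3723, 0.1092, -0.9086, -0.1546)

p' = (-0.0950, 2.7000, -2.3550)
q' = (-0.3723, 0.1092, -0.9086, -0.1546)
v' = (-1.9483, 1.9617, -1.1517)
ω' = (-0.5251, -1.1872, 0.9433)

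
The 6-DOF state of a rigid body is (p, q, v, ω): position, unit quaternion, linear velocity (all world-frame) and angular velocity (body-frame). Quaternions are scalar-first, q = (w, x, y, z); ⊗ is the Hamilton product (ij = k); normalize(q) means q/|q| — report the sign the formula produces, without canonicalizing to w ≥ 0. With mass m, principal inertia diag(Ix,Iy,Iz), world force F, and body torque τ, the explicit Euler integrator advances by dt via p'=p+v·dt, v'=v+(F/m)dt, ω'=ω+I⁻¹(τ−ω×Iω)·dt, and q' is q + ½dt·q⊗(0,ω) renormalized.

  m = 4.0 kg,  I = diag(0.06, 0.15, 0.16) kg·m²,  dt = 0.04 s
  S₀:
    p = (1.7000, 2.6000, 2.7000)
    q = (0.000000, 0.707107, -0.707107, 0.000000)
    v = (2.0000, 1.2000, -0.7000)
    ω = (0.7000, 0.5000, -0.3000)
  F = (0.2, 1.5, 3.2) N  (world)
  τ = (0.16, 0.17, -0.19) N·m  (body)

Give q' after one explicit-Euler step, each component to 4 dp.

Hamilton product q⊗(0,ω) = (-0.1414214, 0.2121321, 0.2121321, 0.8485284)
updated quaternion q' = (-0.0028, 0.7112, -0.7027, 0.0170)

q' = (-0.0028, 0.7112, -0.7027, 0.0170)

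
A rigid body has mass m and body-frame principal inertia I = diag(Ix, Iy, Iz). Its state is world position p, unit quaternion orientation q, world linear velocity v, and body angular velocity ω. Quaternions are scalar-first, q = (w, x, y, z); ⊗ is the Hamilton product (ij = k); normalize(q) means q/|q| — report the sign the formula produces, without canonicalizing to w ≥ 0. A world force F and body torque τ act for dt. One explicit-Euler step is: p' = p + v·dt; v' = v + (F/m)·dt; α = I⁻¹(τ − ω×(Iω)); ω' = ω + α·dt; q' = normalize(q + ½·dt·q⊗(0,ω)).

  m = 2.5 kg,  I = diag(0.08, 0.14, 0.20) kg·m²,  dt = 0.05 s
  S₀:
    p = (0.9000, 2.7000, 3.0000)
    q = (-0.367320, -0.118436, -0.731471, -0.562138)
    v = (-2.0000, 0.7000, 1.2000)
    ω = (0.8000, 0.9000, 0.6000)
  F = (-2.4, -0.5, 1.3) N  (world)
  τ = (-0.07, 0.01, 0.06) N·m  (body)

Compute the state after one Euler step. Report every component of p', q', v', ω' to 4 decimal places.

p' = (0.8000, 2.7350, 3.0600)
q' = (-0.3399, -0.1240, -0.7488, -0.5554)
v' = (-2.0480, 0.6900, 1.2260)
ω' = (0.7360, 0.9241, 0.6042)

a = F/m = (-0.9600, -0.2000, 0.5200)
new position p' = (0.8000, 2.7350, 3.0600)
v + (F/m)dt = (-2.0480, 0.6900, 1.2260)
gyro term ω×Iω = (0.0324, -0.0576, 0.0432)
(τ − ω×Iω)/I = (-1.2800, 0.4829, 0.0840)
ω' = ω + α·dt = (0.7360, 0.9241, 0.6042)
q⊗(0,ω) = (1.0903555, -0.2268144, -0.7092368, 0.2581924)
q + ½dt·q⊗(0,ω), renormalized = (-0.3399, -0.1240, -0.7488, -0.5554)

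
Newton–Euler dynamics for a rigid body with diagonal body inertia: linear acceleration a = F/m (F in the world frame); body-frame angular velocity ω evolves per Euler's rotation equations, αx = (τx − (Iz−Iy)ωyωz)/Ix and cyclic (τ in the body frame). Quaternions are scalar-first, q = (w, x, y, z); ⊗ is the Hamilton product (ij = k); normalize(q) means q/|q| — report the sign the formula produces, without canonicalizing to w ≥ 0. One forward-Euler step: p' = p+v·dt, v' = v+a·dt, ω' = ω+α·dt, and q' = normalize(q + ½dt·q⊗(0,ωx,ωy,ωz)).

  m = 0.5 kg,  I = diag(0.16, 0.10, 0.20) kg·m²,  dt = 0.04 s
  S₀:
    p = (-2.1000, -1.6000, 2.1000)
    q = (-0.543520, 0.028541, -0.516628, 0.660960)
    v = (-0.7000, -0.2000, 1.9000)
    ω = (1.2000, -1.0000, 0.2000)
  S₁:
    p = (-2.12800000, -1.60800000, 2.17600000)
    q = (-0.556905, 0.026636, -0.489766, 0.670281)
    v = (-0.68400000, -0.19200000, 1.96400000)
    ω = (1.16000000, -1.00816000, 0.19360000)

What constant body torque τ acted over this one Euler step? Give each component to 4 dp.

τ = (-0.1800, -0.0300, 0.0400)

ω₁ − ω₀ = (-0.04000000, -0.00816000, -0.00640000)
ω₀×(Iω₀) = (-0.0200, -0.0096, 0.0720)
τ = I·(Δω/dt) + ω₀×(Iω₀) = (-0.1800, -0.0300, 0.0400)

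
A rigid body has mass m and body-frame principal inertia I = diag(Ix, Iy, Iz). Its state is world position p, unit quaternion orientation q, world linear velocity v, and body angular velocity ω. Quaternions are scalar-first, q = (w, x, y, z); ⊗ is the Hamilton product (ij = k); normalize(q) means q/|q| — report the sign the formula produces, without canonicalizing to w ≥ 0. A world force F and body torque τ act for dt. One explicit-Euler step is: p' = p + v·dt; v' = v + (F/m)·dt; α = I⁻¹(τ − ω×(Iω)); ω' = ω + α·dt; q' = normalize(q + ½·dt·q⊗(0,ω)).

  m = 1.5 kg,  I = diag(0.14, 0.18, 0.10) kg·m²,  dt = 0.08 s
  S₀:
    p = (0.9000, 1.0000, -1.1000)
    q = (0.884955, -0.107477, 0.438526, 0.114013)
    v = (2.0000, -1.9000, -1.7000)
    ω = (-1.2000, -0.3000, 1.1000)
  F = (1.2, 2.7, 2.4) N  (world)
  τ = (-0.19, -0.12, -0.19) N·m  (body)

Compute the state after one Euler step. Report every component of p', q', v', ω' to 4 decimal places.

linear accel F/m = (0.8000, 1.8000, 1.6000)
new position p' = (1.0600, 0.8480, -1.2360)
v + (F/m)dt = (2.0640, -1.7560, -1.5720)
gyro term ω×Iω = (0.0264, -0.0528, 0.0144)
angular accel α = (-1.5457, -0.3733, -2.0440)
ω + α·dt = (-1.3237, -0.3299, 0.9365)
Hamilton product q⊗(0,ω) = (-0.1228289, -0.5453635, -0.2840774, 1.5319248)
updated quaternion q' = (0.8781, -0.1290, 0.4262, 0.1749)

p' = (1.0600, 0.8480, -1.2360)
q' = (0.8781, -0.1290, 0.4262, 0.1749)
v' = (2.0640, -1.7560, -1.5720)
ω' = (-1.3237, -0.3299, 0.9365)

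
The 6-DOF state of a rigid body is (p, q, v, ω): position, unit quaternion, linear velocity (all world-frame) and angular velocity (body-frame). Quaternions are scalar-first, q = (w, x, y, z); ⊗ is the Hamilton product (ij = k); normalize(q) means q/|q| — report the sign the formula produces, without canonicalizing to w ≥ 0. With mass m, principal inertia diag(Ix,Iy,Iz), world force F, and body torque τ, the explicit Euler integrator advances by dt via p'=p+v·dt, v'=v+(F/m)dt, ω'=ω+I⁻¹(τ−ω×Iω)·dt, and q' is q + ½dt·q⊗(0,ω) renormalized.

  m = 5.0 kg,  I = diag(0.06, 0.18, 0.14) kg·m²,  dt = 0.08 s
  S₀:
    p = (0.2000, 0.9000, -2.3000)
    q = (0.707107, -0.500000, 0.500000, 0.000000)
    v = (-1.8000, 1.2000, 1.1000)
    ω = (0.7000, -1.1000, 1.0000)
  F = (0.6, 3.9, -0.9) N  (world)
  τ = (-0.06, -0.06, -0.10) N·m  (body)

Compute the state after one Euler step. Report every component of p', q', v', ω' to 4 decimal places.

p' = (0.0560, 0.9960, -2.2120)
q' = (0.7415, -0.4592, 0.4878, 0.0362)
v' = (-1.7904, 1.2624, 1.0856)
ω' = (0.5613, -1.1018, 0.9957)

precession coupling ω×(Iω) = (0.0440, -0.0560, -0.0924)
(τ − ω×Iω)/I = (-1.7333, -0.0222, -0.0543)
ω' = ω + α·dt = (0.5613, -1.1018, 0.9957)
2q̇ = q⊗(0,ω) = (0.9000000, 0.9949749, -0.2778177, 0.9071070)
q + ½dt·q⊗(0,ω), renormalized = (0.7415, -0.4592, 0.4878, 0.0362)
a = F/m = (0.1200, 0.7800, -0.1800)
p' = p + v·dt = (0.0560, 0.9960, -2.2120)
new velocity v' = (-1.7904, 1.2624, 1.0856)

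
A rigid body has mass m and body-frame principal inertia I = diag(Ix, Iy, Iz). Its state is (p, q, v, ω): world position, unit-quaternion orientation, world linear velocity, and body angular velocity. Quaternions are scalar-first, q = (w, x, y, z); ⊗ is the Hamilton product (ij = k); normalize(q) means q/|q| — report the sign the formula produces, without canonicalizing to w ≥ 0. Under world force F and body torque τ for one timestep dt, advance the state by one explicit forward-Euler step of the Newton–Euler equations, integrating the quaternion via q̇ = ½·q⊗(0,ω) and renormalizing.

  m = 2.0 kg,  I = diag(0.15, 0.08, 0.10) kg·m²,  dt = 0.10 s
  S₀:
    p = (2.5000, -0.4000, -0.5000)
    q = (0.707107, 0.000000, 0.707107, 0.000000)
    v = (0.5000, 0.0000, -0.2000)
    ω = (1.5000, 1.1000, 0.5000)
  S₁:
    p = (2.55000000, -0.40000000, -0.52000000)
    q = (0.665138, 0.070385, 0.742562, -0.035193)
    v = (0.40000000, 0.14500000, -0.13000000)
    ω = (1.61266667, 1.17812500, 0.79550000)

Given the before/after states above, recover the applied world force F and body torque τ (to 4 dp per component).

ω₁ − ω₀ = (0.11266667, 0.07812500, 0.29550000)
gyro term ω₀×Iω₀ = (0.0110, 0.0375, -0.1155)
τ = I·(Δω/dt) + ω₀×(Iω₀) = (0.1800, 0.1000, 0.1800)
velocity change Δv = (-0.10000000, 0.14500000, 0.07000000)
applied force F = (-2.0000, 2.9000, 1.4000)

F = (-2.0000, 2.9000, 1.4000)
τ = (0.1800, 0.1000, 0.1800)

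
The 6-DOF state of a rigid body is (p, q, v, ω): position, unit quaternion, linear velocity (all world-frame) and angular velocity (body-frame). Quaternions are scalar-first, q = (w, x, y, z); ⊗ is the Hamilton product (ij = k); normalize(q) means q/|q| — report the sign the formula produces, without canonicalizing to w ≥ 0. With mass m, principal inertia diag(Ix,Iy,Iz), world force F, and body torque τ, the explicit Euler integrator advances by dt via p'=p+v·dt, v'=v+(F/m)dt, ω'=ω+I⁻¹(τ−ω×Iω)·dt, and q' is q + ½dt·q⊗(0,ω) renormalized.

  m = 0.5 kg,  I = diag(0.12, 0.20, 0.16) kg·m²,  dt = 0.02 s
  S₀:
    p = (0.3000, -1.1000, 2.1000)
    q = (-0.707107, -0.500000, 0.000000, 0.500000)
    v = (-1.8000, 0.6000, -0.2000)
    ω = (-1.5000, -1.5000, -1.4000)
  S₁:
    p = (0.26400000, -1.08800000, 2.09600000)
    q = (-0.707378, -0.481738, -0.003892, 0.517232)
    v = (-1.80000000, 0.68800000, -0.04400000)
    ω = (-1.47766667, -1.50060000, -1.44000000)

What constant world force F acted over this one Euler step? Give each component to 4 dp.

velocity change Δv = (0.00000000, 0.08800000, 0.15600000)
F = m·Δv/dt = (0.0000, 2.2000, 3.9000)

F = (0.0000, 2.2000, 3.9000)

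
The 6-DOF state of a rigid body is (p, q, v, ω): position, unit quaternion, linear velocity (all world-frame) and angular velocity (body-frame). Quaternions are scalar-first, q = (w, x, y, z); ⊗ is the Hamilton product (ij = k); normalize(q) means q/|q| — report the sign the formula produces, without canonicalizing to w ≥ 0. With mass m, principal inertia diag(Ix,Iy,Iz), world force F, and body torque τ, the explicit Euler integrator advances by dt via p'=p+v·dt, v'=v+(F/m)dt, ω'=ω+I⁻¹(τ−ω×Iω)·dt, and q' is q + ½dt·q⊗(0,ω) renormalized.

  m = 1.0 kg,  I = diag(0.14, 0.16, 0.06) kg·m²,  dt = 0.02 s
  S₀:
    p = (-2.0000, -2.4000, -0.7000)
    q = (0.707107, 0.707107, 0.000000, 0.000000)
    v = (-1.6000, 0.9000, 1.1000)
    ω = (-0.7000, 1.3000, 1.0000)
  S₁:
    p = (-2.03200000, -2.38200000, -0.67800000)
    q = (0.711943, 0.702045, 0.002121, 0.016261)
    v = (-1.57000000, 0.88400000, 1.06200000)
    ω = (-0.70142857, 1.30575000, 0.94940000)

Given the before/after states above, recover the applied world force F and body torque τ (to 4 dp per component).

rate change Δω = (-0.00142857, 0.00575000, -0.05060000)
I·α + gyro = (-0.1400, -0.0100, -0.1700)
velocity change Δv = (0.03000000, -0.01600000, -0.03800000)
applied force F = (1.5000, -0.8000, -1.9000)

F = (1.5000, -0.8000, -1.9000)
τ = (-0.1400, -0.0100, -0.1700)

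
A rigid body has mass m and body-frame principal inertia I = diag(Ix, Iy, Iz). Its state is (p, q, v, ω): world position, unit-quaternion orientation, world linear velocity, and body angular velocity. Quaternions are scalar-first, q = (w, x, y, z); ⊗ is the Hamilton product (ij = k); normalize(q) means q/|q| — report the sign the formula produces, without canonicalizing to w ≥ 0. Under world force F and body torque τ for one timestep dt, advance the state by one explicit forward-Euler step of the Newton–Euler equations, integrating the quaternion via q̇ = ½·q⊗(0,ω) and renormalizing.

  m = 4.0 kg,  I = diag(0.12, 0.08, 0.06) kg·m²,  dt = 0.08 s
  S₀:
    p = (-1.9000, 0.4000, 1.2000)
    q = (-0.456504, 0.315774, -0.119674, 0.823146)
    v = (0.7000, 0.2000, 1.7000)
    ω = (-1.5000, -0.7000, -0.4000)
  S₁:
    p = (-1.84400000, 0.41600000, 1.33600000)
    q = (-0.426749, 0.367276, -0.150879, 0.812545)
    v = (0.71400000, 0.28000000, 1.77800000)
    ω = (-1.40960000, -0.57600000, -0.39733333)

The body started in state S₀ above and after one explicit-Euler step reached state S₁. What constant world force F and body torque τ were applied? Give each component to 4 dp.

rate change Δω = (0.09040000, 0.12400000, 0.00266667)
gyro term ω₀×Iω₀ = (-0.0056, 0.0360, -0.0420)
I·α + gyro = (0.1300, 0.1600, -0.0400)
v₁ − v₀ = (0.01400000, 0.08000000, 0.07800000)
m·(v₁−v₀)/dt = (0.7000, 4.0000, 3.9000)

F = (0.7000, 4.0000, 3.9000)
τ = (0.1300, 0.1600, -0.0400)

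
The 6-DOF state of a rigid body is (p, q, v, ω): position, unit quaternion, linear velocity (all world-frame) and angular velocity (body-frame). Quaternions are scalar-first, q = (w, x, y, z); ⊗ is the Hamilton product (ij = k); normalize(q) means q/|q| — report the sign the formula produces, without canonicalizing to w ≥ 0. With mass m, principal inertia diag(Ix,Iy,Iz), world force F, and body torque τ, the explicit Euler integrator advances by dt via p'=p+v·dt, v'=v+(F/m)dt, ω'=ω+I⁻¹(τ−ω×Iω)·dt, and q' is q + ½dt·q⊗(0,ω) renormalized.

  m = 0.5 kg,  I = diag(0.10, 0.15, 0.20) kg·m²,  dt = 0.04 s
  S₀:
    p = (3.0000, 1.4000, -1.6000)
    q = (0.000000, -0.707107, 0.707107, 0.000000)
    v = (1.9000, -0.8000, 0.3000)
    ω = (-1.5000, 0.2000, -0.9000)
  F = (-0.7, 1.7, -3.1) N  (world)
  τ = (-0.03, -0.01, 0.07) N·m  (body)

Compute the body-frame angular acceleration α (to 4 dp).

gyro term ω×Iω = (-0.0090, -0.1350, -0.0150)
α = I⁻¹(τ − ω×Iω) = (-0.2100, 0.8333, 0.4250)

α = (-0.2100, 0.8333, 0.4250)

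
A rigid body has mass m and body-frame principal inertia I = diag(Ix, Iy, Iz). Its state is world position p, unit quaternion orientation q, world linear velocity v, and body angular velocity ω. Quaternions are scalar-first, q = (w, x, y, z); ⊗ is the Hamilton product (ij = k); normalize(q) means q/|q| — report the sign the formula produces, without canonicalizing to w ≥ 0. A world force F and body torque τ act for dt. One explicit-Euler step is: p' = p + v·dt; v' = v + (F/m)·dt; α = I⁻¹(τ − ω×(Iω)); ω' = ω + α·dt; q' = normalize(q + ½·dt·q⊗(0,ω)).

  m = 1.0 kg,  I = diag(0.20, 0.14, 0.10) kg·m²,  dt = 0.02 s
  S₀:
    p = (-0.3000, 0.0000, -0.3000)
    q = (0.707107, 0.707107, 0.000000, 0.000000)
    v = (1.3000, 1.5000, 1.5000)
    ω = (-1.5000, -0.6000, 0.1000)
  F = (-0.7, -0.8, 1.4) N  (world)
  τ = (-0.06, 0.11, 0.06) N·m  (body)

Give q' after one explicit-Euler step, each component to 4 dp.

q' = (0.7176, 0.6964, -0.0049, -0.0035)

q⊗(0,ω) = (1.0606605, -1.0606605, -0.4949749, -0.3535535)
updated quaternion q' = (0.7176, 0.6964, -0.0049, -0.0035)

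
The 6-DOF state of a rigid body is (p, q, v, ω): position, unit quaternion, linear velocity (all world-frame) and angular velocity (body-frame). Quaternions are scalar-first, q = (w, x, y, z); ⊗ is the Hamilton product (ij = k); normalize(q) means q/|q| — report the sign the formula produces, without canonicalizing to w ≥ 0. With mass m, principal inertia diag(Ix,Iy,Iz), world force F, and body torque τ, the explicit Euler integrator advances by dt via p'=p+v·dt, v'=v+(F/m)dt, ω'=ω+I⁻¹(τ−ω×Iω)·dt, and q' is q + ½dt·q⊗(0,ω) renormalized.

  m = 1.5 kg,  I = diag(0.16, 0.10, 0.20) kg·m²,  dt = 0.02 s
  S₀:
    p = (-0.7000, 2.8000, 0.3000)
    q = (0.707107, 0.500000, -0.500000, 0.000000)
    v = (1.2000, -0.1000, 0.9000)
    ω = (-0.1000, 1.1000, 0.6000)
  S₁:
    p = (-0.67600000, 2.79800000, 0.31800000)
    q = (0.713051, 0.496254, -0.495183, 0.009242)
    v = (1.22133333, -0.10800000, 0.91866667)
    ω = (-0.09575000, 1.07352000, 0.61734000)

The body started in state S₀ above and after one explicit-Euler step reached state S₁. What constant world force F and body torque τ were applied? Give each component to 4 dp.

F = (1.6000, -0.6000, 1.4000)
τ = (0.1000, -0.1300, 0.1800)

velocity change Δv = (0.02133333, -0.00800000, 0.01866667)
F = m·Δv/dt = (1.6000, -0.6000, 1.4000)
Δω = ω₁−ω₀ = (0.00425000, -0.02648000, 0.01734000)
precession coupling = (0.0660, 0.0024, 0.0066)
I·α + gyro = (0.1000, -0.1300, 0.1800)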